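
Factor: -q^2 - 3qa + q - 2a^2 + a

-(q + 2a - 1)(q + a)

Group: -q(q + 2a - 1) - a(q + 2a - 1); both groups contain (q + 2a - 1).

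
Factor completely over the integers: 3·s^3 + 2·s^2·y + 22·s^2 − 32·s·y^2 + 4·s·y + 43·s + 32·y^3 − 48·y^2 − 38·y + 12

Group: 3·s·(s^2 + 2·s·y + 7·s − 8·y^2 + 10·y + 12) + (−4·y + 1)·(s^2 + 2·s·y + 7·s − 8·y^2 + 10·y + 12); both groups contain (s^2 + 2·s·y + 7·s − 8·y^2 + 10·y + 12), so (3·s − 4·y + 1) is a factor with cofactor s^2 + 2·s·y + 7·s − 8·y^2 + 10·y + 12.
The cofactor groups again: s^2 + 2·s·y + 7·s − 8·y^2 + 10·y + 12 = s·(s + 4·y + 3) + (−2·y + 4)·(s + 4·y + 3); both groups contain (s + 4·y + 3), giving (s − 2·y + 4)·(s + 4·y + 3).

(3·s − 4·y + 1)·(s + 4·y + 3)·(s − 2·y + 4)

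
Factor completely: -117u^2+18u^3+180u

9u(2u-5)(u-4)

Pull out the common factor 9u, then factor the remaining trinomial.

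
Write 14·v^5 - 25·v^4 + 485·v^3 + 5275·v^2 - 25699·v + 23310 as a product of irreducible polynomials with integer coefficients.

By the rational root theorem, v = -7 is a root, so (v + 7) divides it; the quotient is 14·v^4 - 123·v^3 + 1346·v^2 - 4147·v + 3330.
Then v = 5/2 is a root, so (2·v - 5) is a factor; dividing leaves 7·v^3 - 44·v^2 + 563·v - 666.
Then v = 9/7 is a root, so (7·v - 9) is a factor; dividing leaves v^2 - 5·v + 74.
The quadratic v^2 - 5·v + 74 has discriminant -271 < 0 and is irreducible over ℤ.

(2·v - 5)·(7·v - 9)·(v + 7)·(v^2 - 5·v + 74)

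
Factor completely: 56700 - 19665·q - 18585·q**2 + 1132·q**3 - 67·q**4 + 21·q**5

(3·q - 4)·(7·q + 15)·(q - 9)·(q**2 + 5·q + 105)

Among the possible rational roots, q = 9 is a root, so (q - 9) divides it; the quotient is 21·q**4 + 122·q**3 + 2230·q**2 + 1485·q - 6300.
Continuing, q = 4/3 is a root, so (3·q - 4) is a factor; dividing leaves 7·q**3 + 50·q**2 + 810·q + 1575.
Then q = -15/7 is a root, so (7·q + 15) is a factor; dividing leaves q**2 + 5·q + 105.
The quadratic q**2 + 5·q + 105 has discriminant -395 < 0 and is irreducible over ℤ.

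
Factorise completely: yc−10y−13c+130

(c−10)(y−13)

Group as (yc−10y) + (−13c+130) = y(c−10) − 13(c−10).
Both groups share the factor (c−10).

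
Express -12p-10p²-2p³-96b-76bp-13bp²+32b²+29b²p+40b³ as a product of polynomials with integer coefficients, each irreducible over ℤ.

Group: 5b(8b²+9bp+16b+p²+2p) + (-2p-6)(8b²+9bp+16b+p²+2p); both groups contain (8b²+9bp+16b+p²+2p), so (5b-2p-6) is a factor with cofactor 8b²+9bp+16b+p²+2p.
The cofactor groups again: 8b²+9bp+16b+p²+2p = 8b(b+p+2) + p(b+p+2); both groups contain (b+p+2), giving (8b+p)(b+p+2).

(5b-2p-6)(8b+p)(b+p+2)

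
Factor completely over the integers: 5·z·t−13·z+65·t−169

Group as (5·z·t−13·z) + (65·t−169) = z·(5·t−13) + 13·(5·t−13).
Both groups share the factor (5·t−13).

(5·t−13)·(z+13)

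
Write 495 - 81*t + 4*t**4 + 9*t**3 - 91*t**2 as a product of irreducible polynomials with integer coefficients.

Among the possible rational roots, t = -5 is a root, so (t + 5) divides it; the quotient is 4*t**3 - 11*t**2 - 36*t + 99.
Continuing, t = 3 is a root, giving the factor (t - 3) and quotient 4*t**2 + t - 33.
The remaining quadratic factors as (4*t - 11)(t + 3).

(4*t - 11)*(t + 3)*(t + 5)*(t - 3)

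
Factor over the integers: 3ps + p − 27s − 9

Group as (3ps + p) + (−27s − 9) = p(3s + 1) − 9(3s + 1).
Both groups share the factor (3s + 1).

(3s + 1)(p − 9)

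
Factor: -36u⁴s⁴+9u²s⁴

Pull out the common factor 9u²s⁴, leaving -4u²+1.
Recognize a difference of squares with the parts 1 and 2u.

-9s⁴u²(2u+1)(2u-1)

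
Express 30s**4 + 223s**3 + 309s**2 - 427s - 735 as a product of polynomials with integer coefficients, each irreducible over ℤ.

Testing divisors of the constant over divisors of the leading coefficient, s = -5 is a root, so (s + 5) divides it; the quotient is 30s**3 + 73s**2 - 56s - 147.
Then s = -3/2 is a root, so (2s + 3) divides it; the quotient is 15s**2 + 14s - 49.
The remaining quadratic factors as (5s - 7)(3s + 7).

(2s + 3)(3s + 7)(5s - 7)(s + 5)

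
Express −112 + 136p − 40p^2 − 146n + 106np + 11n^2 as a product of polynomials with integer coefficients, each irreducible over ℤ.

Group: 11n(n + 10p − 14) + (−4p + 8)(n + 10p − 14); both groups contain (n + 10p − 14).

(11n − 4p + 8)(n + 10p − 14)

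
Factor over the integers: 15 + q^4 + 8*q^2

Substitute u = q^2 to get a quadratic in u, then factor.
q^2 + 5 is irreducible over ℤ (always positive, so no real roots).
q^2 + 3 is irreducible over ℤ (always positive, so no real roots).

(q^2 + 3)*(q^2 + 5)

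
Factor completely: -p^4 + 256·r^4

Difference of squares twice: with A = 4·r and B = p, A⁴ − B⁴ = (A² − B²)(A² + B²), and A² − B² factors again.

(4·r - p)·(4·r + p)·(16·r^2 + p^2)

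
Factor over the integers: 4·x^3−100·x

4·x·(x+5)·(x−5)

Every term has a factor of 4·x. Then x^2−25 = (x)² − (5)².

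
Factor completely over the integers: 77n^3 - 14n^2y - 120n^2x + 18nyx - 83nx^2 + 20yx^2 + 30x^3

Group: n(77n^2 - 14ny + 34nx - 10yx - 15x^2) - 2x(77n^2 - 14ny + 34nx - 10yx - 15x^2); both groups contain (77n^2 - 14ny + 34nx - 10yx - 15x^2), so (n - 2x) is a factor with cofactor 77n^2 - 14ny + 34nx - 10yx - 15x^2.
The cofactor groups again: 77n^2 - 14ny + 34nx - 10yx - 15x^2 = 7n(11n - 2y - 3x) + 5x(11n - 2y - 3x); both groups contain (11n - 2y - 3x), giving (7n + 5x)(11n - 2y - 3x).

(11n - 2y - 3x)(7n + 5x)(n - 2x)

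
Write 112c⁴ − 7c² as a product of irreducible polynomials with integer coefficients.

Factor out 7c², leaving 16c² − 1, which is a difference of two squares.

7c²(4c + 1)(4c − 1)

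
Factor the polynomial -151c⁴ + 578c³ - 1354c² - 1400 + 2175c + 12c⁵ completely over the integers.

Testing divisors of the constant over divisors of the leading coefficient, c = 8 is a root, so (c - 8) is a factor; dividing leaves 12c⁴ - 55c³ + 138c² - 250c + 175.
Then c = 7/3 is a root, so (3c - 7) is a factor; dividing leaves 4c³ - 9c² + 25c - 25.
Continuing, c = 5/4 is a root, giving the factor (4c - 5) and quotient c² - c + 5.
The quadratic c² - c + 5 has discriminant -19 < 0 and is irreducible over ℤ.

(3c - 7)(4c - 5)(c - 8)(c² - c + 5)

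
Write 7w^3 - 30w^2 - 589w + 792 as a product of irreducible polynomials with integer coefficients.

Trying the rational-root candidates, w = 11 is a root, so (w - 11) is a factor; dividing leaves 7w^2 + 47w - 72.
The remaining quadratic factors as (w + 8)(7w - 9).

(7w - 9)(w + 8)(w - 11)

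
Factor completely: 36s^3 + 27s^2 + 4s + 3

(4s + 3)(9s^2 + 1)

Group as (36s^3 + 4s) + (27s^2 + 3) = 4s(9s^2 + 1) + 3(9s^2 + 1).
Both groups share the factor (9s^2 + 1).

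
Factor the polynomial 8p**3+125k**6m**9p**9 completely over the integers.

Pull out the common factor p**3, leaving 125k**6m**9p**6+8.
Recognize a sum of cubes with the parts 2 and 5k**2m**3p**2.

p**3(5k**2m**3p**2+2)(25k**4m**6p**4-10k**2m**3p**2+4)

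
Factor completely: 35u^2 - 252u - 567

7(5u + 9)(u - 9)

Pull out the common factor 7, then factor the remaining trinomial.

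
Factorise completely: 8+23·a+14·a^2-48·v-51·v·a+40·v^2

(5·v-2·a-1)·(8·v-7·a-8)

Group: 8·v·(5·v-2·a-1) + (-7·a-8)·(5·v-2·a-1); both groups contain (5·v-2·a-1).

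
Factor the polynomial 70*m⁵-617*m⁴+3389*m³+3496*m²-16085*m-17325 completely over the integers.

(2*m-5)*(5*m+7)*(7*m+9)*(m²-9*m+55)

Among the possible rational roots, m = -9/7 is a root, so (7*m+9) divides it; the quotient is 10*m⁴-101*m³+614*m²-290*m-1925.
Next, m = 5/2 is a root, giving the factor (2*m-5) and quotient 5*m³-38*m²+212*m+385.
Next, m = -7/5 is a root, so (5*m+7) divides it; the quotient is m²-9*m+55.
The quadratic m²-9*m+55 has discriminant -139 < 0 and is irreducible over ℤ.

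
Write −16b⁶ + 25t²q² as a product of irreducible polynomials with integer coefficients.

−(4b³ + 5tq)(4b³ − 5tq)

Recognize a difference of squares with the parts 5tq and 4b³.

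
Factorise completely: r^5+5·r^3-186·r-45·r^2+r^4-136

(r+1)·(r+2)·(r-4)·(r^2+2·r+17)

Among the possible rational roots, r = -2 is a root, giving the factor (r+2) and quotient r^4-r^3+7·r^2-59·r-68.
Then r = 4 is a root, so (r-4) is a factor; dividing leaves r^3+3·r^2+19·r+17.
Continuing, r = -1 is a root, so (r+1) divides it; the quotient is r^2+2·r+17.
The quadratic r^2+2·r+17 has discriminant -64 < 0 and is irreducible over ℤ.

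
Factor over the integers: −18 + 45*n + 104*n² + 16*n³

Among the possible rational roots, n = −6 is a root, giving the factor (n + 6) and quotient 16*n² + 8*n − 3.
The remaining quadratic factors as (4*n − 1)(4*n + 3).

(4*n + 3)*(4*n − 1)*(n + 6)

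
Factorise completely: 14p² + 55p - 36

Need a pair with product 14·(-36) = -504 and sum 55: that's -8 and 63.
Split the middle term: 14p² - 8p + 63p - 36 = 2p(7p - 4) + 9(7p - 4).

(2p + 9)(7p - 4)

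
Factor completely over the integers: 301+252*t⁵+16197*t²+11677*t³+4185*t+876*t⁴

(6*t+1)*(6*t+7)*(7*t+1)*(t²+2*t+43)

Testing divisors of the constant over divisors of the leading coefficient, t = -1/6 is a root, giving the factor (6*t+1) and quotient 42*t⁴+139*t³+1923*t²+2379*t+301.
Next, t = -1/7 is a root, giving the factor (7*t+1) and quotient 6*t³+19*t²+272*t+301.
Continuing, t = -7/6 is a root, giving the factor (6*t+7) and quotient t²+2*t+43.
The quadratic t²+2*t+43 has discriminant -168 < 0 and is irreducible over ℤ.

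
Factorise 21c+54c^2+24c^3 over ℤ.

Pull out the common factor 3c, then factor the remaining trinomial.

3c(2c+1)(4c+7)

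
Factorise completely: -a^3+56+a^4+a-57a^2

(a+1)(a+7)(a-1)(a-8)

Testing divisors of the constant over divisors of the leading coefficient, a = -1 is a root, giving the factor (a+1) and quotient a^3-2a^2-55a+56.
Then a = 8 is a root, so (a-8) is a factor; dividing leaves a^2+6a-7.
The remaining quadratic factors as (a-1)(a+7).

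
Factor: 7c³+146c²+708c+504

(7c+6)(c+14)(c+6)

By the rational root theorem, c = -6/7 is a root, so (7c+6) is a factor; dividing leaves c²+20c+84.
The remaining quadratic factors as (c+6)(c+14).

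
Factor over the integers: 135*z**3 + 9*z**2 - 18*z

9*z*(3*z - 1)*(5*z + 2)

Pull out the common factor 9*z, then factor the remaining trinomial.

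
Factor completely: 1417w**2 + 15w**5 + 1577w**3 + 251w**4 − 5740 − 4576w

Trying the rational-root candidates, w = −2 is a root, so (w + 2) is a factor; dividing leaves 15w**4 + 221w**3 + 1135w**2 − 853w − 2870.
Next, w = −7/5 is a root, so (5w + 7) is a factor; dividing leaves 3w**3 + 40w**2 + 171w − 410.
Then w = 5/3 is a root, so (3w − 5) is a factor; dividing leaves w**2 + 15w + 82.
The quadratic w**2 + 15w + 82 has discriminant −103 < 0 and is irreducible over ℤ.

(3w − 5)(5w + 7)(w + 2)(w**2 + 15w + 82)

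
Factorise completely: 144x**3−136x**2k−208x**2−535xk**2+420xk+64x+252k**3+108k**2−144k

(9x−4k−4)(4x−9k)(4x+7k−4)

Group: 9x(16x**2−8xk−16x−63k**2+36k) + (−4k−4)(16x**2−8xk−16x−63k**2+36k); both groups contain (16x**2−8xk−16x−63k**2+36k), so (9x−4k−4) is a factor with cofactor 16x**2−8xk−16x−63k**2+36k.
The cofactor groups again: 16x**2−8xk−16x−63k**2+36k = 4x(4x+7k−4) − 9k(4x+7k−4); both groups contain (4x+7k−4), giving (4x−9k)(4x+7k−4).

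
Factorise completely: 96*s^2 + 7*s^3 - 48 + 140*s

(7*s - 2)*(s + 12)*(s + 2)

By the rational root theorem, s = -12 is a root, giving the factor (s + 12) and quotient 7*s^2 + 12*s - 4.
The remaining quadratic factors as (7*s - 2)(s + 2).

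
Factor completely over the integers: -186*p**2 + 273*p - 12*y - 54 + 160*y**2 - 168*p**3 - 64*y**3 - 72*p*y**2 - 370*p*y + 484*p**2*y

Group: 4*p*(-42*p**2 + 100*p*y - 57*p + 32*y**2 - 96*y + 54) + (-2*y - 1)*(-42*p**2 + 100*p*y - 57*p + 32*y**2 - 96*y + 54); both groups contain (-42*p**2 + 100*p*y - 57*p + 32*y**2 - 96*y + 54), so (4*p - 2*y - 1) is a factor with cofactor -42*p**2 + 100*p*y - 57*p + 32*y**2 - 96*y + 54.
The cofactor groups again: -42*p**2 + 100*p*y - 57*p + 32*y**2 - 96*y + 54 = -14*p*(3*p - 8*y + 6) + (-4*y + 9)*(3*p - 8*y + 6); both groups contain (3*p - 8*y + 6), giving -(14*p + 4*y - 9)*(3*p - 8*y + 6).

-(14*p + 4*y - 9)*(3*p - 8*y + 6)*(4*p - 2*y - 1)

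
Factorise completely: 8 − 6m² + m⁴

Substitute u = m² to get a quadratic in u, then factor.
m² − 2 is irreducible over ℤ (2 is not a perfect square).
m² − 4 is a difference of squares.

(m + 2)(m − 2)(m² − 2)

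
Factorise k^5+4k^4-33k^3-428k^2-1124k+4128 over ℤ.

(k+6)(k-2)(k-8)(k^2+8k+43)

Among the possible rational roots, k = -6 is a root, so (k+6) is a factor; dividing leaves k^4-2k^3-21k^2-302k+688.
Then k = 8 is a root, giving the factor (k-8) and quotient k^3+6k^2+27k-86.
Next, k = 2 is a root, giving the factor (k-2) and quotient k^2+8k+43.
The quadratic k^2+8k+43 has discriminant -108 < 0 and is irreducible over ℤ.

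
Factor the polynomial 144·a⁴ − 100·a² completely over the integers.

Factor out 4·a², leaving 36·a² − 25, which is a difference of two squares.

4·a²·(6·a + 5)·(6·a − 5)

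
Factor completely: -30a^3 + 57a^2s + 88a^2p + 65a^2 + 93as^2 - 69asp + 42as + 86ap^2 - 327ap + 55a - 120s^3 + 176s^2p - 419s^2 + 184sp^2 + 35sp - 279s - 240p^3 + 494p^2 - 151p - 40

Group: 5a(-6a^2 + 21as + 8ap + 19a - 15s^2 + 7sp - 43s + 30p^2 - 43p - 8) + (8s - 8p + 5)(-6a^2 + 21as + 8ap + 19a - 15s^2 + 7sp - 43s + 30p^2 - 43p - 8); both groups contain (-6a^2 + 21as + 8ap + 19a - 15s^2 + 7sp - 43s + 30p^2 - 43p - 8), so (5a + 8s - 8p + 5) is a factor with cofactor -6a^2 + 21as + 8ap + 19a - 15s^2 + 7sp - 43s + 30p^2 - 43p - 8.
The cofactor groups again: -6a^2 + 21as + 8ap + 19a - 15s^2 + 7sp - 43s + 30p^2 - 43p - 8 = -2a(3a - 3s + 5p - 8) + (5s + 6p + 1)(3a - 3s + 5p - 8); both groups contain (3a - 3s + 5p - 8), giving -(2a - 5s - 6p - 1)(3a - 3s + 5p - 8).

-(2a - 5s - 6p - 1)(3a - 3s + 5p - 8)(5a + 8s - 8p + 5)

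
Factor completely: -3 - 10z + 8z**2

Need a pair with product 8·(-3) = -24 and sum -10: that's 2 and -12.
Split the middle term: 8z**2 + 2z - 12z - 3 = 2z(4z + 1) - 3(4z + 1).

(2z - 3)(4z + 1)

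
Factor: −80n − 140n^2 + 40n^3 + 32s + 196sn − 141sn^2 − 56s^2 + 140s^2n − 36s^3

−(2s − 5n)(9s − 8n − 4)(2s − n + 4)

Group: 2s(−18s^2 + 61sn + 8s − 40n^2 − 20n) + (−n + 4)(−18s^2 + 61sn + 8s − 40n^2 − 20n); both groups contain (−18s^2 + 61sn + 8s − 40n^2 − 20n), so (2s − n + 4) is a factor with cofactor −18s^2 + 61sn + 8s − 40n^2 − 20n.
The cofactor groups again: −18s^2 + 61sn + 8s − 40n^2 − 20n = −9s(2s − 5n) + (8n + 4)(2s − 5n); both groups contain (2s − 5n), giving −(9s − 8n − 4)(2s − 5n).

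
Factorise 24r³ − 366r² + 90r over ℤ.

Pull out the common factor 6r, then factor the remaining trinomial.

6r(4r − 1)(r − 15)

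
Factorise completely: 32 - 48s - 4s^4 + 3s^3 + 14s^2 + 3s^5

Among the possible rational roots, s = 4/3 is a root, giving the factor (3s - 4) and quotient s^4 + s^2 + 6s - 8.
Continuing, s = 1 is a root, so (s - 1) is a factor; dividing leaves s^3 + s^2 + 2s + 8.
Continuing, s = -2 is a root, so (s + 2) divides it; the quotient is s^2 - s + 4.
The quadratic s^2 - s + 4 has discriminant -15 < 0 and is irreducible over ℤ.

(3s - 4)(s + 2)(s - 1)(s^2 - s + 4)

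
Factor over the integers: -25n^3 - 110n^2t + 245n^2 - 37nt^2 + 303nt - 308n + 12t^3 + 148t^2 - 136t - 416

Group: 5n(-5n^2 - 19nt + 53n + 4t^2 + 44t - 104) + (3t + 4)(-5n^2 - 19nt + 53n + 4t^2 + 44t - 104); both groups contain (-5n^2 - 19nt + 53n + 4t^2 + 44t - 104), so (5n + 3t + 4) is a factor with cofactor -5n^2 - 19nt + 53n + 4t^2 + 44t - 104.
The cofactor groups again: -5n^2 - 19nt + 53n + 4t^2 + 44t - 104 = -n(5n - t - 13) + (-4t + 8)(5n - t - 13); both groups contain (5n - t - 13), giving -(n + 4t - 8)(5n - t - 13).

-(5n + 3t + 4)(5n - t - 13)(n + 4t - 8)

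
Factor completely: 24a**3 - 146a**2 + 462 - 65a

Among the possible rational roots, a = 6 is a root, giving the factor (a - 6) and quotient 24a**2 - 2a - 77.
The remaining quadratic factors as (6a - 11)(4a + 7).

(4a + 7)(6a - 11)(a - 6)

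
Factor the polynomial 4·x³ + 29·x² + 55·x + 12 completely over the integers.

(4·x + 1)·(x + 3)·(x + 4)

Trying the rational-root candidates, x = -1/4 is a root, so (4·x + 1) is a factor; dividing leaves x² + 7·x + 12.
The remaining quadratic factors as (x + 4)(x + 3).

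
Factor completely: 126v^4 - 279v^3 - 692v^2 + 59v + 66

(2v + 3)(3v - 1)(3v - 11)(7v + 2)

By the rational root theorem, v = 11/3 is a root, so (3v - 11) is a factor; dividing leaves 42v^3 + 61v^2 - 7v - 6.
Next, v = -2/7 is a root, so (7v + 2) is a factor; dividing leaves 6v^2 + 7v - 3.
The remaining quadratic factors as (2v + 3)(3v - 1).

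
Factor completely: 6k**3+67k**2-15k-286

Testing divisors of the constant over divisors of the leading coefficient, k = -11 is a root, so (k+11) divides it; the quotient is 6k**2+k-26.
The remaining quadratic factors as (k-2)(6k+13).

(6k+13)(k+11)(k-2)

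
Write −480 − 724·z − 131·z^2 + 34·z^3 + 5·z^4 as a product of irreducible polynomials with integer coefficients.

Among the possible rational roots, z = −8 is a root, so (z + 8) divides it; the quotient is 5·z^3 − 6·z^2 − 83·z − 60.
Next, z = −3 is a root, so (z + 3) divides it; the quotient is 5·z^2 − 21·z − 20.
The remaining quadratic factors as (5·z + 4)(z − 5).

(5·z + 4)·(z + 3)·(z + 8)·(z − 5)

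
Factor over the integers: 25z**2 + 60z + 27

Need a pair with product 25·27 = 675 and sum 60: that's 15 and 45.
Split the middle term: 25z**2 + 15z + 45z + 27 = 5z(5z + 3) + 9(5z + 3).

(5z + 3)(5z + 9)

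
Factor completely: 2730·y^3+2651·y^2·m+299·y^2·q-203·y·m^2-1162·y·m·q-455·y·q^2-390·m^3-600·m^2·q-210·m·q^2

Group: 13·y·(210·y^2+107·y·m+23·y·q-65·m^2-100·m·q-35·q^2) + 6·m·(210·y^2+107·y·m+23·y·q-65·m^2-100·m·q-35·q^2); both groups contain (210·y^2+107·y·m+23·y·q-65·m^2-100·m·q-35·q^2), so (13·y+6·m) is a factor with cofactor 210·y^2+107·y·m+23·y·q-65·m^2-100·m·q-35·q^2.
The cofactor groups again: 210·y^2+107·y·m+23·y·q-65·m^2-100·m·q-35·q^2 = 14·y·(15·y+13·m+7·q) + (-5·m-5·q)·(15·y+13·m+7·q); both groups contain (15·y+13·m+7·q), giving (14·y-5·m-5·q)·(15·y+13·m+7·q).

(14·y-5·m-5·q)·(15·y+13·m+7·q)·(13·y+6·m)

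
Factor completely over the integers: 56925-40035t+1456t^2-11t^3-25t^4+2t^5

By the rational root theorem, t = 15 is a root, giving the factor (t-15) and quotient 2t^4+5t^3+64t^2+2416t-3795.
Then t = -11 is a root, giving the factor (t+11) and quotient 2t^3-17t^2+251t-345.
Continuing, t = 3/2 is a root, so (2t-3) is a factor; dividing leaves t^2-7t+115.
The quadratic t^2-7t+115 has discriminant -411 < 0 and is irreducible over ℤ.

(2t-3)(t+11)(t-15)(t^2-7t+115)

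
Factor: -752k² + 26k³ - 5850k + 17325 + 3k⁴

(3k - 7)(k + 11)(k + 15)(k - 15)

Trying the rational-root candidates, k = 7/3 is a root, so (3k - 7) is a factor; dividing leaves k³ + 11k² - 225k - 2475.
Continuing, k = -15 is a root, so (k + 15) is a factor; dividing leaves k² - 4k - 165.
The remaining quadratic factors as (k - 15)(k + 11).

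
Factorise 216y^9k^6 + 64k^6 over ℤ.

8k^6(3y^3 + 2)(9y^6 - 6y^3 + 4)

Pull out the common factor 8k^6, leaving 27y^9 + 8.
Recognize a sum of cubes with the parts 2 and 3y^3.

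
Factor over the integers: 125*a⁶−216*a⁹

Pull out the common factor a⁶, leaving −216*a³+125.
Recognize a difference of cubes with the parts 5 and 6*a.

−a⁶*(6*a−5)*(36*a²+30*a+25)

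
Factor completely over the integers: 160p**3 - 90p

Factor out 10p, leaving 16p**2 - 9, which is a difference of two squares.

10p(4p + 3)(4p - 3)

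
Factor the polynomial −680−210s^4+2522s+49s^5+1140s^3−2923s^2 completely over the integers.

By the rational root theorem, s = 4/7 is a root, so (7s−4) is a factor; dividing leaves 7s^4−26s^3+148s^2−333s+170.
Next, s = 5/7 is a root, so (7s−5) is a factor; dividing leaves s^3−3s^2+19s−34.
Continuing, s = 2 is a root, so (s−2) is a factor; dividing leaves s^2−s+17.
The quadratic s^2−s+17 has discriminant −67 < 0 and is irreducible over ℤ.

(7s−4)(7s−5)(s−2)(s^2−s+17)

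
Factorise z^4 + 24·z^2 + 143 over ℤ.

(z^2 + 11)·(z^2 + 13)

Substitute u = z^2 to get a quadratic in u, then factor.
z^2 + 13 is irreducible over ℤ (always positive, so no real roots).
z^2 + 11 is irreducible over ℤ (always positive, so no real roots).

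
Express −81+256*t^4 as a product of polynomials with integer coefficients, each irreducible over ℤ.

(4*t)⁴ − (3)⁴ = ((4*t)² − (3)²)((4*t)² + (3)²); the first factor splits again, the second (16*t^2+9) is irreducible.

(4*t+3)*(4*t−3)*(16*t^2+9)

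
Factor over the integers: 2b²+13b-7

(2b-1)(b+7)

Need a pair with product 2·(-7) = -14 and sum 13: that's -1 and 14.
Split the middle term: 2b²-b + 14b-7 = b(2b-1) + 7(2b-1).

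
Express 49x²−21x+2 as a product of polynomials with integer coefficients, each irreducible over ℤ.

Need a pair with product 49·2 = 98 and sum −21: that's −14 and −7.
Split the middle term: 49x²−14x − 7x+2 = 7x(7x−2) − (7x−2).

(7x−1)(7x−2)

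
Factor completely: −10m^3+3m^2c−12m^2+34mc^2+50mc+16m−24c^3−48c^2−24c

Group: 2m(−5m^2−6mc−6m+8c^2+16c+8) − 3c(−5m^2−6mc−6m+8c^2+16c+8); both groups contain (−5m^2−6mc−6m+8c^2+16c+8), so (2m−3c) is a factor with cofactor −5m^2−6mc−6m+8c^2+16c+8.
The cofactor groups again: −5m^2−6mc−6m+8c^2+16c+8 = −m(5m−4c−4) + (−2c−2)(5m−4c−4); both groups contain (5m−4c−4), giving −(m+2c+2)(5m−4c−4).

−(2m−3c)(5m−4c−4)(m+2c+2)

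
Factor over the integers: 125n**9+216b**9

(5n**3+6b**3)(25n**6−30n**3b**3+36b**6)

Recognize a sum of cubes with the parts 6b**3 and 5n**3.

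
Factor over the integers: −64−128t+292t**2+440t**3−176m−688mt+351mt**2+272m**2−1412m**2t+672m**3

(12m+5t+4)(7m−8t+4)(8m−11t−4)

Group: 12m(56m**2−141mt+4m+88t**2−12t−16) + (5t+4)(56m**2−141mt+4m+88t**2−12t−16); both groups contain (56m**2−141mt+4m+88t**2−12t−16), so (12m+5t+4) is a factor with cofactor 56m**2−141mt+4m+88t**2−12t−16.
The cofactor groups again: 56m**2−141mt+4m+88t**2−12t−16 = 8m(7m−8t+4) + (−11t−4)(7m−8t+4); both groups contain (7m−8t+4), giving (8m−11t−4)(7m−8t+4).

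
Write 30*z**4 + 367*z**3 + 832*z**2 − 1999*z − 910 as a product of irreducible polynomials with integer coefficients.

(2*z + 13)*(3*z − 5)*(5*z + 2)*(z + 7)

Among the possible rational roots, z = −13/2 is a root, giving the factor (2*z + 13) and quotient 15*z**3 + 86*z**2 − 143*z − 70.
Continuing, z = 5/3 is a root, giving the factor (3*z − 5) and quotient 5*z**2 + 37*z + 14.
The remaining quadratic factors as (5*z + 2)(z + 7).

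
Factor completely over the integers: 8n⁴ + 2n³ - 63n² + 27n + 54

By the rational root theorem, n = -3 is a root, so (n + 3) divides it; the quotient is 8n³ - 22n² + 3n + 18.
Next, n = 2 is a root, giving the factor (n - 2) and quotient 8n² - 6n - 9.
The remaining quadratic factors as (4n + 3)(2n - 3).

(2n - 3)(4n + 3)(n + 3)(n - 2)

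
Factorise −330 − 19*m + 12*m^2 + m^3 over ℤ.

(m + 11)*(m + 6)*(m − 5)

Among the possible rational roots, m = 5 is a root, so (m − 5) divides it; the quotient is m^2 + 17*m + 66.
The remaining quadratic factors as (m + 11)(m + 6).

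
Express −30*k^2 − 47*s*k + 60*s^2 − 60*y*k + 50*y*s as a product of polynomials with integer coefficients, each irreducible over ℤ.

Group: 5*s*(10*y + 12*s + 5*k) − 6*k*(10*y + 12*s + 5*k); both groups contain (10*y + 12*s + 5*k).

(5*s − 6*k)*(10*y + 12*s + 5*k)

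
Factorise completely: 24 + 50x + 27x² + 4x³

Testing divisors of the constant over divisors of the leading coefficient, x = -4 is a root, so (x + 4) divides it; the quotient is 4x² + 11x + 6.
The remaining quadratic factors as (4x + 3)(x + 2).

(4x + 3)(x + 2)(x + 4)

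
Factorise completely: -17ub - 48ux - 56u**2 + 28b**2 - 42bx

-(7u - 4b + 6x)(8u + 7b)

Group: -8u(7u - 4b + 6x) - 7b(7u - 4b + 6x); both groups contain (7u - 4b + 6x).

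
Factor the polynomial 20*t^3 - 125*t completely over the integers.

5*t*(2*t + 5)*(2*t - 5)

Pull out the common factor 5*t; 4*t^2 - 25 is a difference of squares.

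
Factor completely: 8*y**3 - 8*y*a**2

Every term has a factor of 8*y. Then y**2 - a**2 = (y)² − (a)².

8*y*(y - a)*(y + a)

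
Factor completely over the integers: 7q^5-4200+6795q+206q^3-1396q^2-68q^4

(7q-5)(q-5)(q-7)(q^2+3q+24)

Among the possible rational roots, q = 7 is a root, giving the factor (q-7) and quotient 7q^4-19q^3+73q^2-885q+600.
Continuing, q = 5/7 is a root, so (7q-5) divides it; the quotient is q^3-2q^2+9q-120.
Continuing, q = 5 is a root, so (q-5) divides it; the quotient is q^2+3q+24.
The quadratic q^2+3q+24 has discriminant -87 < 0 and is irreducible over ℤ.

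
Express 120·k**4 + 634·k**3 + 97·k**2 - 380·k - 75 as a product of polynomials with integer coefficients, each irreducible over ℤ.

(4·k - 3)·(5·k + 1)·(6·k + 5)·(k + 5)

Trying the rational-root candidates, k = -1/5 is a root, giving the factor (5·k + 1) and quotient 24·k**3 + 122·k**2 - 5·k - 75.
Then k = -5/6 is a root, so (6·k + 5) is a factor; dividing leaves 4·k**2 + 17·k - 15.
The remaining quadratic factors as (4·k - 3)(k + 5).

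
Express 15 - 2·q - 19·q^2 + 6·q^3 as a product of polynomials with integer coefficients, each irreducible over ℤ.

Among the possible rational roots, q = 1 is a root, so (q - 1) is a factor; dividing leaves 6·q^2 - 13·q - 15.
The remaining quadratic factors as (q - 3)(6·q + 5).

(6·q + 5)·(q - 1)·(q - 3)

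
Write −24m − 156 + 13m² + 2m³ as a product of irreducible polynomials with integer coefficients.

(2m + 13)(m² − 12)

Group as (2m³ − 24m) + (13m² − 156) = 2m(m² − 12) + 13(m² − 12).
Both groups share the factor (m² − 12).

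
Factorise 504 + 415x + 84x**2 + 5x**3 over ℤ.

Among the possible rational roots, x = -9/5 is a root, so (5x + 9) is a factor; dividing leaves x**2 + 15x + 56.
The remaining quadratic factors as (x + 7)(x + 8).

(5x + 9)(x + 7)(x + 8)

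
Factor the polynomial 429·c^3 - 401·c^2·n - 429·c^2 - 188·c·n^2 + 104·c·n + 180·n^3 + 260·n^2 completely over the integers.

(11·c - 10·n)·(13·c - 9·n - 13)·(3·c + 2·n)

Group: 3·c·(143·c^2 - 229·c·n - 143·c + 90·n^2 + 130·n) + 2·n·(143·c^2 - 229·c·n - 143·c + 90·n^2 + 130·n); both groups contain (143·c^2 - 229·c·n - 143·c + 90·n^2 + 130·n), so (3·c + 2·n) is a factor with cofactor 143·c^2 - 229·c·n - 143·c + 90·n^2 + 130·n.
The cofactor groups again: 143·c^2 - 229·c·n - 143·c + 90·n^2 + 130·n = 13·c·(11·c - 10·n) + (-9·n - 13)·(11·c - 10·n); both groups contain (11·c - 10·n), giving (13·c - 9·n - 13)·(11·c - 10·n).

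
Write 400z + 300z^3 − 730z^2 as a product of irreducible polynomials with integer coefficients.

10z(5z − 8)(6z − 5)

Pull out the common factor 10z, then factor the remaining trinomial.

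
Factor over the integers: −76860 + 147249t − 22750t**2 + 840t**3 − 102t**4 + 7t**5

By the rational root theorem, t = 7 is a root, so (t − 7) divides it; the quotient is 7t**4 − 53t**3 + 469t**2 − 19467t + 10980.
Then t = 15 is a root, so (t − 15) divides it; the quotient is 7t**3 + 52t**2 + 1249t − 732.
Then t = 4/7 is a root, so (7t − 4) is a factor; dividing leaves t**2 + 8t + 183.
The quadratic t**2 + 8t + 183 has discriminant −668 < 0 and is irreducible over ℤ.

(7t − 4)(t − 15)(t − 7)(t**2 + 8t + 183)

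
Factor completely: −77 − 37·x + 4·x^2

(4·x + 7)·(x − 11)

Need a pair with product 4·(−77) = −308 and sum −37: that's 7 and −44.
Split the middle term: 4·x^2 + 7·x − 44·x − 77 = x·(4·x + 7) − 11·(4·x + 7).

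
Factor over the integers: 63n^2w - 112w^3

7w(3n + 4w)(3n - 4w)

Every term has a factor of 7w. Then 9n^2 - 16w^2 = (3n)² − (4w)².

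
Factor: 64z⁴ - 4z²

4z²(4z + 1)(4z - 1)

Factor out 4z², leaving 16z² - 1, which is a difference of two squares.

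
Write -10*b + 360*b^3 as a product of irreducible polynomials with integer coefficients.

10*b*(6*b + 1)*(6*b - 1)

Every term has a factor of 10*b. Then 36*b^2 - 1 = (6*b)² − (1)².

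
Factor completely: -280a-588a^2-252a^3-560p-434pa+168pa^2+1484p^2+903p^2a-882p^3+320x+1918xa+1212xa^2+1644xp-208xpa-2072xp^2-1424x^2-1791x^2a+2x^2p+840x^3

Group: 8x(105x^2+184xp-132xa-178x+63p^2-96pa-106p+36a^2+84a+40) + (-14p-7a)(105x^2+184xp-132xa-178x+63p^2-96pa-106p+36a^2+84a+40); both groups contain (105x^2+184xp-132xa-178x+63p^2-96pa-106p+36a^2+84a+40), so (8x-14p-7a) is a factor with cofactor 105x^2+184xp-132xa-178x+63p^2-96pa-106p+36a^2+84a+40.
The cofactor groups again: 105x^2+184xp-132xa-178x+63p^2-96pa-106p+36a^2+84a+40 = 15x(7x+9p-6a-10) + (7p-6a-4)(7x+9p-6a-10); both groups contain (7x+9p-6a-10), giving (15x+7p-6a-4)(7x+9p-6a-10).

(15x+7p-6a-4)(7x+9p-6a-10)(8x-14p-7a)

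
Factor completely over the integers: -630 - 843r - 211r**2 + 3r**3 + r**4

(r + 1)(r + 14)(r + 3)(r - 15)

Testing divisors of the constant over divisors of the leading coefficient, r = -1 is a root, so (r + 1) is a factor; dividing leaves r**3 + 2r**2 - 213r - 630.
Next, r = -3 is a root, giving the factor (r + 3) and quotient r**2 - r - 210.
The remaining quadratic factors as (r + 14)(r - 15).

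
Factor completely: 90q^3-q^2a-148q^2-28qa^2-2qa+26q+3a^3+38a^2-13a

Group: 5q(18q^2-11qa-26q+a^2+13a) + (3a-1)(18q^2-11qa-26q+a^2+13a); both groups contain (18q^2-11qa-26q+a^2+13a), so (5q+3a-1) is a factor with cofactor 18q^2-11qa-26q+a^2+13a.
The cofactor groups again: 18q^2-11qa-26q+a^2+13a = 2q(9q-a-13) - a(9q-a-13); both groups contain (9q-a-13), giving (2q-a)(9q-a-13).

(2q-a)(9q-a-13)(5q+3a-1)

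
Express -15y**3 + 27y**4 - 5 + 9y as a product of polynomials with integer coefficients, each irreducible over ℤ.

(9y - 5)(3y**3 + 1)

Group as (27y**4 + 9y) + (-15y**3 - 5) = 9y(3y**3 + 1) - 5(3y**3 + 1).
Both groups share the factor (3y**3 + 1).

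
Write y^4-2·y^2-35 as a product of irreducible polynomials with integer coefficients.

Substitute u = y^2 to get a quadratic in u, then factor.
y^2+5 is irreducible over ℤ (always positive, so no real roots).
y^2-7 is irreducible over ℤ (7 is not a perfect square).

(y^2+5)·(y^2-7)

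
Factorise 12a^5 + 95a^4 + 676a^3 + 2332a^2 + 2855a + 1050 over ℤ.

(3a + 2)(4a + 5)(a + 3)(a^2 + 3a + 35)

Testing divisors of the constant over divisors of the leading coefficient, a = -3 is a root, so (a + 3) divides it; the quotient is 12a^4 + 59a^3 + 499a^2 + 835a + 350.
Continuing, a = -2/3 is a root, so (3a + 2) is a factor; dividing leaves 4a^3 + 17a^2 + 155a + 175.
Then a = -5/4 is a root, giving the factor (4a + 5) and quotient a^2 + 3a + 35.
The quadratic a^2 + 3a + 35 has discriminant -131 < 0 and is irreducible over ℤ.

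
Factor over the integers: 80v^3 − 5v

Factor out 5v, leaving 16v^2 − 1, which is a difference of two squares.

5v(4v + 1)(4v − 1)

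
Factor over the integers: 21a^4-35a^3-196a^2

Pull out the common factor 7a^2, then factor the remaining trinomial.

7a^2(3a+7)(a-4)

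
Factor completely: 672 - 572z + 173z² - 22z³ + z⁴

(z - 3)(z - 4)(z - 7)(z - 8)

Among the possible rational roots, z = 3 is a root, giving the factor (z - 3) and quotient z³ - 19z² + 116z - 224.
Then z = 8 is a root, giving the factor (z - 8) and quotient z² - 11z + 28.
The remaining quadratic factors as (z - 4)(z - 7).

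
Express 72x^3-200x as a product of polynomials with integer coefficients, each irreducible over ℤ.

Every term has a factor of 8x. Then 9x^2-25 = (3x)² − (5)².

8x(3x+5)(3x-5)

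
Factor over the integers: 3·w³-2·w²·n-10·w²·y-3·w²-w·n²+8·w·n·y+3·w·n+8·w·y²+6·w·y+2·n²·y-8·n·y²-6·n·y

Group: 3·w·(w²-w·n-2·w·y+2·n·y) + (n-4·y-3)·(w²-w·n-2·w·y+2·n·y); both groups contain (w²-w·n-2·w·y+2·n·y), so (3·w+n-4·y-3) is a factor with cofactor w²-w·n-2·w·y+2·n·y.
The cofactor groups again: w²-w·n-2·w·y+2·n·y = w·(w-2·y) - n·(w-2·y); both groups contain (w-2·y), giving (w-n)·(w-2·y).

(w-n)·(3·w+n-4·y-3)·(w-2·y)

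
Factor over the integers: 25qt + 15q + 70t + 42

(5q + 14)(5t + 3)

Group as (25qt + 15q) + (70t + 42) = 5q(5t + 3) + 14(5t + 3).
Both groups share the factor (5t + 3).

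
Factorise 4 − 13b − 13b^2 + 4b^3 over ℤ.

By the rational root theorem, b = 1/4 is a root, so (4b − 1) is a factor; dividing leaves b^2 − 3b − 4.
The remaining quadratic factors as (b + 1)(b − 4).

(4b − 1)(b + 1)(b − 4)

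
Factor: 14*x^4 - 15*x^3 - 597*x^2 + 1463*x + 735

(2*x - 7)*(7*x + 3)*(x + 7)*(x - 5)

By the rational root theorem, x = -7 is a root, so (x + 7) divides it; the quotient is 14*x^3 - 113*x^2 + 194*x + 105.
Then x = -3/7 is a root, so (7*x + 3) is a factor; dividing leaves 2*x^2 - 17*x + 35.
The remaining quadratic factors as (2*x - 7)(x - 5).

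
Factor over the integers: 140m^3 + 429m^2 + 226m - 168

Trying the rational-root candidates, m = 2/5 is a root, giving the factor (5m - 2) and quotient 28m^2 + 97m + 84.
The remaining quadratic factors as (4m + 7)(7m + 12).

(4m + 7)(5m - 2)(7m + 12)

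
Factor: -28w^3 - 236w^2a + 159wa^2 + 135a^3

Group: w(-28w^2 + 16wa + 15a^2) + 9a(-28w^2 + 16wa + 15a^2); both groups contain (-28w^2 + 16wa + 15a^2), so (w + 9a) is a factor with cofactor -28w^2 + 16wa + 15a^2.
The cofactor groups again: -28w^2 + 16wa + 15a^2 = -2w(14w - 15a) - a(14w - 15a); both groups contain (14w - 15a), giving -(2w + a)(14w - 15a).

-(14w - 15a)(w + 9a)(2w + a)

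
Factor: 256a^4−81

Difference of squares twice: with A = 4a and B = 3, A⁴ − B⁴ = (A² − B²)(A² + B²), and A² − B² factors again.

(4a+3)(4a−3)(16a^2+9)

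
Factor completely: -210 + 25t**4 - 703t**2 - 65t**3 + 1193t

Testing divisors of the constant over divisors of the leading coefficient, t = 7/5 is a root, so (5t - 7) is a factor; dividing leaves 5t**3 - 6t**2 - 149t + 30.
Next, t = -5 is a root, so (t + 5) divides it; the quotient is 5t**2 - 31t + 6.
The remaining quadratic factors as (t - 6)(5t - 1).

(5t - 1)(5t - 7)(t + 5)(t - 6)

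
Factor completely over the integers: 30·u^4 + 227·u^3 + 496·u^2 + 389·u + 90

Trying the rational-root candidates, u = -1 is a root, so (u + 1) divides it; the quotient is 30·u^3 + 197·u^2 + 299·u + 90.
Then u = -2/5 is a root, so (5·u + 2) divides it; the quotient is 6·u^2 + 37·u + 45.
The remaining quadratic factors as (3·u + 5)(2·u + 9).

(2·u + 9)·(3·u + 5)·(5·u + 2)·(u + 1)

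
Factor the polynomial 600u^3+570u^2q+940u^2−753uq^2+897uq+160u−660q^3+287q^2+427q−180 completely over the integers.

Group: 10u(60u^2+123uq+40u+60q^2+23q−20) + (−11q+9)(60u^2+123uq+40u+60q^2+23q−20); both groups contain (60u^2+123uq+40u+60q^2+23q−20), so (10u−11q+9) is a factor with cofactor 60u^2+123uq+40u+60q^2+23q−20.
The cofactor groups again: 60u^2+123uq+40u+60q^2+23q−20 = 15u(4u+5q+4) + (12q−5)(4u+5q+4); both groups contain (4u+5q+4), giving (15u+12q−5)(4u+5q+4).

(10u−11q+9)(15u+12q−5)(4u+5q+4)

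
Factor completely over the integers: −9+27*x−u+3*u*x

(3*x−1)*(u+9)

Group as (3*u*x−u) + (27*x−9) = u*(3*x−1) + 9*(3*x−1).
Both groups share the factor (3*x−1).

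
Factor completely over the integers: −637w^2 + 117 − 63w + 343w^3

(7w + 3)(7w − 13)(7w − 3)

Testing divisors of the constant over divisors of the leading coefficient, w = 3/7 is a root, so (7w − 3) is a factor; dividing leaves 49w^2 − 70w − 39.
The remaining quadratic factors as (7w − 13)(7w + 3).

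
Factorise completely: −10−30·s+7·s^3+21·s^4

Group as (21·s^4−30·s) + (7·s^3−10) = 3·s·(7·s^3−10) + (7·s^3−10).
Both groups share the factor (7·s^3−10).

(3·s+1)·(7·s^3−10)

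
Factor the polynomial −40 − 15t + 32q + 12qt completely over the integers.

(3t + 8)(4q − 5)

Group as (12qt + 32q) + (−15t − 40) = 4q(3t + 8) − 5(3t + 8).
Both groups share the factor (3t + 8).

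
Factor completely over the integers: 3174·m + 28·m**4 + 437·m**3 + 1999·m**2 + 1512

Testing divisors of the constant over divisors of the leading coefficient, m = -7/4 is a root, giving the factor (4·m + 7) and quotient 7·m**3 + 97·m**2 + 330·m + 216.
Continuing, m = -4 is a root, so (m + 4) divides it; the quotient is 7·m**2 + 69·m + 54.
The remaining quadratic factors as (7·m + 6)(m + 9).

(4·m + 7)·(7·m + 6)·(m + 4)·(m + 9)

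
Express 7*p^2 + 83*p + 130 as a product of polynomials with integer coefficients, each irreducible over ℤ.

(7*p + 13)*(p + 10)

Need a pair with product 7·130 = 910 and sum 83: that's 13 and 70.
Split the middle term: 7*p^2 + 13*p + 70*p + 130 = p*(7*p + 13) + 10*(7*p + 13).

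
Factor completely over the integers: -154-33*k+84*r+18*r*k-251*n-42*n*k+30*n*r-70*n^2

-(14*n-6*r+11)*(5*n+3*k+14)

Group: -14*n*(5*n+3*k+14) + (6*r-11)*(5*n+3*k+14); both groups contain (5*n+3*k+14).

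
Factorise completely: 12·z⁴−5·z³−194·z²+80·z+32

Testing divisors of the constant over divisors of the leading coefficient, z = 2/3 is a root, so (3·z−2) is a factor; dividing leaves 4·z³+z²−64·z−16.
Next, z = −4 is a root, so (z+4) divides it; the quotient is 4·z²−15·z−4.
The remaining quadratic factors as (4·z+1)(z−4).

(3·z−2)·(4·z+1)·(z+4)·(z−4)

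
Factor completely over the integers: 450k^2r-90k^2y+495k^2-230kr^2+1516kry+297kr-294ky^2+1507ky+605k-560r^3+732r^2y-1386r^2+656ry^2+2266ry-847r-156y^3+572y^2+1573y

(10r-2y+11)(5k-7r+13y)(9k+8r+6y+11)

Group: 5k(90kr-18ky+99k+80r^2+44ry+198r-12y^2+44y+121) + (-7r+13y)(90kr-18ky+99k+80r^2+44ry+198r-12y^2+44y+121); both groups contain (90kr-18ky+99k+80r^2+44ry+198r-12y^2+44y+121), so (5k-7r+13y) is a factor with cofactor 90kr-18ky+99k+80r^2+44ry+198r-12y^2+44y+121.
The cofactor groups again: 90kr-18ky+99k+80r^2+44ry+198r-12y^2+44y+121 = 9k(10r-2y+11) + (8r+6y+11)(10r-2y+11); both groups contain (10r-2y+11), giving (9k+8r+6y+11)(10r-2y+11).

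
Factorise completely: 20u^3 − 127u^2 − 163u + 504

Testing divisors of the constant over divisors of the leading coefficient, u = 8/5 is a root, so (5u − 8) divides it; the quotient is 4u^2 − 19u − 63.
The remaining quadratic factors as (u − 7)(4u + 9).

(4u + 9)(5u − 8)(u − 7)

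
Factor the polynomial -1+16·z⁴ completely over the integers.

(2·z)⁴ − (1)⁴ = ((2·z)² − (1)²)((2·z)² + (1)²); the first factor splits again, the second (4·z²+1) is irreducible.

(2·z+1)·(2·z-1)·(4·z²+1)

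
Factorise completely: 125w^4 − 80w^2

5w^2(5w + 4)(5w − 4)

Factor out 5w^2, leaving 25w^2 − 16, which is a difference of two squares.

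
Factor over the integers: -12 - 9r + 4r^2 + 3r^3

Group as (3r^3 - 9r) + (4r^2 - 12) = 3r(r^2 - 3) + 4(r^2 - 3).
Both groups share the factor (r^2 - 3).

(3r + 4)(r^2 - 3)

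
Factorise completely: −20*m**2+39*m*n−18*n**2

−(4*m−3*n)*(5*m−6*n)

Group: −5*m*(4*m−3*n) + 6*n*(4*m−3*n); both groups contain (4*m−3*n).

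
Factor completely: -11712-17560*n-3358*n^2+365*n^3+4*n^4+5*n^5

Trying the rational-root candidates, n = -4/5 is a root, so (5*n+4) divides it; the quotient is n^4+73*n^2-730*n-2928.
Next, n = -3 is a root, so (n+3) is a factor; dividing leaves n^3-3*n^2+82*n-976.
Continuing, n = 8 is a root, so (n-8) divides it; the quotient is n^2+5*n+122.
The quadratic n^2+5*n+122 has discriminant -463 < 0 and is irreducible over ℤ.

(5*n+4)*(n+3)*(n-8)*(n^2+5*n+122)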